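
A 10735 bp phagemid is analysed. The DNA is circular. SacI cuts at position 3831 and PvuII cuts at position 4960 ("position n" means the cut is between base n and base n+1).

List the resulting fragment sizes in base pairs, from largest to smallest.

Combined cut positions (sorted): 3831, 4960.
Circular molecule, 2 cuts → 2 fragments:
  4960 − 3831 = 1129 bp
  wrap: 10735 − 4960 + 3831 = 9606 bp
Sorted largest to smallest: 9606, 1129 bp.

9606, 1129 bp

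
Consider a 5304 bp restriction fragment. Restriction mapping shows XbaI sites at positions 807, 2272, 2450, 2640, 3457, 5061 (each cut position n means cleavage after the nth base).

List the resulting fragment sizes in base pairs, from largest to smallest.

1604, 1465, 817, 807, 243, 190, 178 bp

Linear molecule, 6 cuts → 7 fragments:
  807 − 0 = 807 bp
  2272 − 807 = 1465 bp
  2450 − 2272 = 178 bp
  2640 − 2450 = 190 bp
  3457 − 2640 = 817 bp
  5061 − 3457 = 1604 bp
  5304 − 5061 = 243 bp
Sorted largest to smallest: 1604, 1465, 817, 807, 243, 190, 178 bp.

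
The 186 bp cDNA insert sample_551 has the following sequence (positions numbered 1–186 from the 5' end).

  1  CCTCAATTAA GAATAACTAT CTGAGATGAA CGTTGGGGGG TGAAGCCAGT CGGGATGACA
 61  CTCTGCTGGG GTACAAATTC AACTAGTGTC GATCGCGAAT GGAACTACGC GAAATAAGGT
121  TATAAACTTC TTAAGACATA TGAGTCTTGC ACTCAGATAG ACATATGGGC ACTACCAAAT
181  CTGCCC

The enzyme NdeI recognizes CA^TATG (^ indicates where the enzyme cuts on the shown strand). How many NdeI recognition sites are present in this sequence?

CATATG occurs starting at positions 137, 162.
NdeI cuts at 2 sites.

2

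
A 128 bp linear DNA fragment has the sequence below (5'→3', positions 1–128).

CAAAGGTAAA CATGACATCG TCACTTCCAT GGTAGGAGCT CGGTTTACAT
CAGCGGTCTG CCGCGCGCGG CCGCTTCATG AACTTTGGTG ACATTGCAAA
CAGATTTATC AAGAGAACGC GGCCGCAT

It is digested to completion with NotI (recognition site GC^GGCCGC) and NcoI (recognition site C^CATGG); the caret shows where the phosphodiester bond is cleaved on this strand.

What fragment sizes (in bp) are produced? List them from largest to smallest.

52, 41, 27, 8 bp

NotI sites (GCGGCCGC) start at positions 67, 119.
NotI cuts after base 2 of each site, so after positions 68, 120.
The NcoI site (CCATGG) starts at position 27.
NcoI cuts after the first base of each site, so after position 27.
Combined cut positions: 27, 68, 120.
Linear molecule, 3 cuts → 4 fragments:
  1–27 → 27 bp
  28–68 → 41 bp
  69–120 → 52 bp
  121–128 → 8 bp
Sorted largest to smallest: 52, 41, 27, 8 bp.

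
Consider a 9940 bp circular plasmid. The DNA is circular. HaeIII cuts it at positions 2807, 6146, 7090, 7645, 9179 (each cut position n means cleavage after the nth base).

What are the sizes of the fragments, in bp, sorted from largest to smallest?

Circular molecule, 5 cuts → 5 fragments:
  6146 − 2807 = 3339 bp
  7090 − 6146 = 944 bp
  7645 − 7090 = 555 bp
  9179 − 7645 = 1534 bp
  wrap: 9940 − 9179 + 2807 = 3568 bp
Sorted largest to smallest: 3568, 3339, 1534, 944, 555 bp.

3568, 3339, 1534, 944, 555 bp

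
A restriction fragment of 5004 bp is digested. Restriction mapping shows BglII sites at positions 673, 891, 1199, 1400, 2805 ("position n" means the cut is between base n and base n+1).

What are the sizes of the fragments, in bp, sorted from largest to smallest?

Linear molecule, 5 cuts → 6 fragments:
  673 − 0 = 673 bp
  891 − 673 = 218 bp
  1199 − 891 = 308 bp
  1400 − 1199 = 201 bp
  2805 − 1400 = 1405 bp
  5004 − 2805 = 2199 bp
Sorted largest to smallest: 2199, 1405, 673, 308, 218, 201 bp.

2199, 1405, 673, 308, 218, 201 bp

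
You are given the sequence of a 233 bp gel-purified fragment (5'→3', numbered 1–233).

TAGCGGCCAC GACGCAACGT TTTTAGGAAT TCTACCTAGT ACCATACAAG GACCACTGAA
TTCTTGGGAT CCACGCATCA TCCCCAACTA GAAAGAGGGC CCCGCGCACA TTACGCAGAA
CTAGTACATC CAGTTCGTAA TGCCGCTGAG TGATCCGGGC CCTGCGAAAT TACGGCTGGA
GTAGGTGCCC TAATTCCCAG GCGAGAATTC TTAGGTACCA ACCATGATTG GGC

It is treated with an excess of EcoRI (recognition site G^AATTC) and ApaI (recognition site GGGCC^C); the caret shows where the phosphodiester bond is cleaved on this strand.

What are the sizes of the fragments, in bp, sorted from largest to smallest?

60, 44, 43, 31, 28, 27 bp

EcoRI sites (GAATTC) start at positions 27, 58, 205.
EcoRI cuts after the first base of each site, so after positions 27, 58, 205.
ApaI sites (GGGCCC) start at positions 97, 157.
ApaI cuts after base 5 of each site (before the last base), so after positions 101, 161.
Combined cut positions: 27, 58, 101, 161, 205.
Linear molecule, 5 cuts → 6 fragments:
  1–27 → 27 bp
  28–58 → 31 bp
  59–101 → 43 bp
  102–161 → 60 bp
  162–205 → 44 bp
  206–233 → 28 bp
Sorted largest to smallest: 60, 44, 43, 31, 28, 27 bp.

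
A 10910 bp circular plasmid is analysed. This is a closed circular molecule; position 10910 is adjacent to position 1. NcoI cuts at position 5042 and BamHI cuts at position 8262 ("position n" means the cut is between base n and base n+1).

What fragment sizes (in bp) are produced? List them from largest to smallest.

Combined cut positions (sorted): 5042, 8262.
Circular molecule, 2 cuts → 2 fragments:
  8262 − 5042 = 3220 bp
  wrap: 10910 − 8262 + 5042 = 7690 bp
Sorted largest to smallest: 7690, 3220 bp.

7690, 3220 bp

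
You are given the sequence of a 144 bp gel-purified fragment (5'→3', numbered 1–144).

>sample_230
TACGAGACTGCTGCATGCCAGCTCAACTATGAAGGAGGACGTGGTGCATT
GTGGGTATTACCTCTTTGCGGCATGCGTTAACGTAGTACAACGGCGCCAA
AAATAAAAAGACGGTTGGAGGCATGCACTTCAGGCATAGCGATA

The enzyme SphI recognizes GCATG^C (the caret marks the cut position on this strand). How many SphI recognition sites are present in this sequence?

GCATGC occurs starting at positions 13, 71, 121.
SphI cuts at 3 sites.

3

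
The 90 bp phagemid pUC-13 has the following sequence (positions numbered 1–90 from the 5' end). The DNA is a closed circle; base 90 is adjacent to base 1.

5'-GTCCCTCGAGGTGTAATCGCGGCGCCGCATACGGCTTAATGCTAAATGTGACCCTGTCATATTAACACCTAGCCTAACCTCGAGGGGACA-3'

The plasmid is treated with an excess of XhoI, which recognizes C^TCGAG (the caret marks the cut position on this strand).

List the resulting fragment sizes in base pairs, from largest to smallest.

74, 16 bp

XhoI sites (CTCGAG) start at positions 5, 79.
XhoI cuts after the first base of each site, so after positions 5, 79.
Circular molecule, 2 cuts → 2 fragments:
  6–79 → 74 bp
  80–90 then 1–5 → 11 + 5 = 16 bp
Sorted largest to smallest: 74, 16 bp.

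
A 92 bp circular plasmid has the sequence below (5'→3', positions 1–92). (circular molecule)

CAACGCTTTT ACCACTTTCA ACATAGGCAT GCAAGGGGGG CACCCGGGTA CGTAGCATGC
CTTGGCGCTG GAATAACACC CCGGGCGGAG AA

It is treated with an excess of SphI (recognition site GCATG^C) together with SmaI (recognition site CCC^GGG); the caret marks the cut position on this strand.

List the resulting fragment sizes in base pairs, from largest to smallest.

SphI sites (GCATGC) start at positions 27, 55.
SphI cuts after base 5 of each site (before the last base), so after positions 31, 59.
SmaI sites (CCCGGG) start at positions 43, 80.
SmaI cuts after base 3 of each site, so after positions 45, 82.
Combined cut positions: 31, 45, 59, 82.
Circular molecule, 4 cuts → 4 fragments:
  32–45 → 14 bp
  46–59 → 14 bp
  60–82 → 23 bp
  83–92 then 1–31 → 10 + 31 = 41 bp
Sorted largest to smallest: 41, 23, 14, 14 bp.

41, 23, 14, 14 bp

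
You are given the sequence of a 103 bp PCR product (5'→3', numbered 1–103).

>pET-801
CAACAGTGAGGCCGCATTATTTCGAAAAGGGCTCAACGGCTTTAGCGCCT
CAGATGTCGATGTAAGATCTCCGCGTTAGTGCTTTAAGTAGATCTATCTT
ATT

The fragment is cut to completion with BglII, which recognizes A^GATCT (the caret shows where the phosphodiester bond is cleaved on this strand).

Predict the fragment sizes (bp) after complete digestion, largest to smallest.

65, 25, 13 bp

BglII sites (AGATCT) start at positions 65, 90.
BglII cuts after the first base of each site, so after positions 65, 90.
Linear molecule, 2 cuts → 3 fragments:
  1–65 → 65 bp
  66–90 → 25 bp
  91–103 → 13 bp
Sorted largest to smallest: 65, 25, 13 bp.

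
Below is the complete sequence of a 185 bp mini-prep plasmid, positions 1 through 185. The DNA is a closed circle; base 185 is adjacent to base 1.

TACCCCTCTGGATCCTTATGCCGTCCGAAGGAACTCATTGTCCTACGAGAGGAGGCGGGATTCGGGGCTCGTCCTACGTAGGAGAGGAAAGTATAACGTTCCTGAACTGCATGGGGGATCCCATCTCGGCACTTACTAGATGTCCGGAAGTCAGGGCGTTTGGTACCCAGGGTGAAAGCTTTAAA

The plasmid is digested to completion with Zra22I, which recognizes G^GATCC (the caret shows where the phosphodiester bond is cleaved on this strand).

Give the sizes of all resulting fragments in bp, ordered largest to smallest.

Zra22I sites (GGATCC) start at positions 10, 116.
Zra22I cuts after the first base of each site, so after positions 10, 116.
Circular molecule, 2 cuts → 2 fragments:
  11–116 → 106 bp
  117–185 then 1–10 → 69 + 10 = 79 bp
Sorted largest to smallest: 106, 79 bp.

106, 79 bp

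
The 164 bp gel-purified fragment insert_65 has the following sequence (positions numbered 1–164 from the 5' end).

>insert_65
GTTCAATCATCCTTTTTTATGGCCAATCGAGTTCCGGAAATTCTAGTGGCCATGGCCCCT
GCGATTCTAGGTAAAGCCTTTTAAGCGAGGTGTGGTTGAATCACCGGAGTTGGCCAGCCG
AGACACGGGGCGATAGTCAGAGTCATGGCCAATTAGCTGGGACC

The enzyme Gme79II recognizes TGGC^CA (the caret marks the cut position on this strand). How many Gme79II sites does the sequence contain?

TGGCCA occurs starting at positions 20, 47, 111, 146.
Gme79II cuts at 4 sites.

4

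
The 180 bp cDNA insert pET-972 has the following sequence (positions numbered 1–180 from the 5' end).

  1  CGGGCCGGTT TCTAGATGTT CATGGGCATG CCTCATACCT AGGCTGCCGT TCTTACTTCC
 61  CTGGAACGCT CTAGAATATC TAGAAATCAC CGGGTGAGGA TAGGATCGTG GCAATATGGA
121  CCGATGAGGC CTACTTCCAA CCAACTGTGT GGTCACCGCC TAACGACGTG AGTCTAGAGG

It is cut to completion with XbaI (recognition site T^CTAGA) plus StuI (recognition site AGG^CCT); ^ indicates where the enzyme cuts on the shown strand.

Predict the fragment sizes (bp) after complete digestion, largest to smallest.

XbaI sites (TCTAGA) start at positions 11, 70, 79, 173.
XbaI cuts after the first base of each site, so after positions 11, 70, 79, 173.
The StuI site (AGGCCT) starts at position 127.
StuI cuts after base 3 of each site, so after position 129.
Combined cut positions: 11, 70, 79, 129, 173.
Linear molecule, 5 cuts → 6 fragments:
  1–11 → 11 bp
  12–70 → 59 bp
  71–79 → 9 bp
  80–129 → 50 bp
  130–173 → 44 bp
  174–180 → 7 bp
Sorted largest to smallest: 59, 50, 44, 11, 9, 7 bp.

59, 50, 44, 11, 9, 7 bp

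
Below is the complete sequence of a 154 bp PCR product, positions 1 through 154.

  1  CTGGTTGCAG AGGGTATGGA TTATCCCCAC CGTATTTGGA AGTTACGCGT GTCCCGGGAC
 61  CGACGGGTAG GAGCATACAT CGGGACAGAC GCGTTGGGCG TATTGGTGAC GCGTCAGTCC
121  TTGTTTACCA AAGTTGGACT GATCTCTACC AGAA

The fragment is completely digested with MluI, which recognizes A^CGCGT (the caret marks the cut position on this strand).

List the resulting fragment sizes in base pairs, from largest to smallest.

MluI sites (ACGCGT) start at positions 45, 89, 109.
MluI cuts after the first base of each site, so after positions 45, 89, 109.
Linear molecule, 3 cuts → 4 fragments:
  1–45 → 45 bp
  46–89 → 44 bp
  90–109 → 20 bp
  110–154 → 45 bp
Sorted largest to smallest: 45, 45, 44, 20 bp.

45, 45, 44, 20 bp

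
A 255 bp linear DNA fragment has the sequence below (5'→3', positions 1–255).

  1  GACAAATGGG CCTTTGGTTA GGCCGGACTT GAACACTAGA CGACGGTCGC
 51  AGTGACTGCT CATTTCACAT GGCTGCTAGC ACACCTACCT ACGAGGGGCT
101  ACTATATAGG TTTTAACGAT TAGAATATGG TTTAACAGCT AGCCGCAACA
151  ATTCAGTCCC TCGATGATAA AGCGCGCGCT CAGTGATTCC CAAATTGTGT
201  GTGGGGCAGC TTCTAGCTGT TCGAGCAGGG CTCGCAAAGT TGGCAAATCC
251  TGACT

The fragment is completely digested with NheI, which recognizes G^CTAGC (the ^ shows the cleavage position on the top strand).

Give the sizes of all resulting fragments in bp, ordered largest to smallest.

NheI sites (GCTAGC) start at positions 75, 138.
NheI cuts after the first base of each site, so after positions 75, 138.
Linear molecule, 2 cuts → 3 fragments:
  1–75 → 75 bp
  76–138 → 63 bp
  139–255 → 117 bp
Sorted largest to smallest: 117, 75, 63 bp.

117, 75, 63 bp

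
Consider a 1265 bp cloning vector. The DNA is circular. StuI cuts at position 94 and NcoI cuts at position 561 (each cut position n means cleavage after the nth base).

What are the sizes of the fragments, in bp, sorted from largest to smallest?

Combined cut positions (sorted): 94, 561.
Circular molecule, 2 cuts → 2 fragments:
  561 − 94 = 467 bp
  wrap: 1265 − 561 + 94 = 798 bp
Sorted largest to smallest: 798, 467 bp.

798, 467 bp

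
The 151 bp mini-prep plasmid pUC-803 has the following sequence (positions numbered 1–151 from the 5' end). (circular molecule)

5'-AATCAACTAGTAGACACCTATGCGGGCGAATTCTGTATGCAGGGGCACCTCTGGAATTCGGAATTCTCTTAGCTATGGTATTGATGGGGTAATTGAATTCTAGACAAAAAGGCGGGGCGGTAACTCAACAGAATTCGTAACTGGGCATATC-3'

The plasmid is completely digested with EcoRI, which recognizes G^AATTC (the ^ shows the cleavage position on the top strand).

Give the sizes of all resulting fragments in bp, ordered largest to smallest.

48, 36, 34, 26, 7 bp

EcoRI sites (GAATTC) start at positions 28, 54, 61, 95, 131.
EcoRI cuts after the first base of each site, so after positions 28, 54, 61, 95, 131.
Circular molecule, 5 cuts → 5 fragments:
  29–54 → 26 bp
  55–61 → 7 bp
  62–95 → 34 bp
  96–131 → 36 bp
  132–151 then 1–28 → 20 + 28 = 48 bp
Sorted largest to smallest: 48, 36, 34, 26, 7 bp.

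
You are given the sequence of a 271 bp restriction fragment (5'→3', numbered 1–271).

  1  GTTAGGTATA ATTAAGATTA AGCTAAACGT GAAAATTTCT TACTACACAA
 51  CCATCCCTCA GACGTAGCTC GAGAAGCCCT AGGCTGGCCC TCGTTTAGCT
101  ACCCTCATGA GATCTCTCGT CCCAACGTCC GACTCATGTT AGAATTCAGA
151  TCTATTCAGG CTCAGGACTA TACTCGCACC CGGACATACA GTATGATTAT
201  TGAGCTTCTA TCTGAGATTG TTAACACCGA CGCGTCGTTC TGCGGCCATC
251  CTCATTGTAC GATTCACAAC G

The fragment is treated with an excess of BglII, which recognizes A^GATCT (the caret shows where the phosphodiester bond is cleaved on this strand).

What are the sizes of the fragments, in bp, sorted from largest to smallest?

BglII sites (AGATCT) start at positions 110, 148.
BglII cuts after the first base of each site, so after positions 110, 148.
Linear molecule, 2 cuts → 3 fragments:
  1–110 → 110 bp
  111–148 → 38 bp
  149–271 → 123 bp
Sorted largest to smallest: 123, 110, 38 bp.

123, 110, 38 bp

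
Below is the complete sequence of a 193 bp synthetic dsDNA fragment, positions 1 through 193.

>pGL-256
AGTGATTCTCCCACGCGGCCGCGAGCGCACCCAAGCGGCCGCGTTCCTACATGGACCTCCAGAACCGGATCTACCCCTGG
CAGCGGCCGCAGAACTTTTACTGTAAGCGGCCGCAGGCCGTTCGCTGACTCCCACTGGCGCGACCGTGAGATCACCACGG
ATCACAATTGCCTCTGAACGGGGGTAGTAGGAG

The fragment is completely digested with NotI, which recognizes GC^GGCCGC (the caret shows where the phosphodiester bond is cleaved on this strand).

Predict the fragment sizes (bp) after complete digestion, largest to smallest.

NotI sites (GCGGCCGC) start at positions 15, 35, 83, 107.
NotI cuts after base 2 of each site, so after positions 16, 36, 84, 108.
Linear molecule, 4 cuts → 5 fragments:
  1–16 → 16 bp
  17–36 → 20 bp
  37–84 → 48 bp
  85–108 → 24 bp
  109–193 → 85 bp
Sorted largest to smallest: 85, 48, 24, 20, 16 bp.

85, 48, 24, 20, 16 bp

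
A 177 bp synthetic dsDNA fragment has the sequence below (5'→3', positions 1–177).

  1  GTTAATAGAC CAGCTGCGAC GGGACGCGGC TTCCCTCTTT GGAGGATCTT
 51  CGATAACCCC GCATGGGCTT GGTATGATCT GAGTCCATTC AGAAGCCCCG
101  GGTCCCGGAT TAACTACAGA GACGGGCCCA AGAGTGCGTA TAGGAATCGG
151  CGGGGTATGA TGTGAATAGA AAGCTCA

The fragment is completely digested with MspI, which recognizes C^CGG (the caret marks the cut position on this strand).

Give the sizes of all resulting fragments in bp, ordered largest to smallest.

98, 72, 7 bp

MspI sites (CCGG) start at positions 98, 105.
MspI cuts after the first base of each site, so after positions 98, 105.
Linear molecule, 2 cuts → 3 fragments:
  1–98 → 98 bp
  99–105 → 7 bp
  106–177 → 72 bp
Sorted largest to smallest: 98, 72, 7 bp.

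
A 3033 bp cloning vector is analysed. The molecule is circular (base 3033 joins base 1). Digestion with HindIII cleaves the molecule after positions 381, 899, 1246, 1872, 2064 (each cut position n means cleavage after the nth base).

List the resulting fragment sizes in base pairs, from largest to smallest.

Circular molecule, 5 cuts → 5 fragments:
  899 − 381 = 518 bp
  1246 − 899 = 347 bp
  1872 − 1246 = 626 bp
  2064 − 1872 = 192 bp
  wrap: 3033 − 2064 + 381 = 1350 bp
Sorted largest to smallest: 1350, 626, 518, 347, 192 bp.

1350, 626, 518, 347, 192 bp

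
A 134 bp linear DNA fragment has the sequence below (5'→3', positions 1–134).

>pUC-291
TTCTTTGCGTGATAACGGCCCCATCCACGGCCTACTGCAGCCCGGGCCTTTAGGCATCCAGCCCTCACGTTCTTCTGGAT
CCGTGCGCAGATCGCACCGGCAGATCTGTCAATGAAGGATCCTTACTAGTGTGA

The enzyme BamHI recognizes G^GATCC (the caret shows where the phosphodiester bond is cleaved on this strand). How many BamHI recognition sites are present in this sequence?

GGATCC occurs starting at positions 77, 117.
BamHI cuts at 2 sites.

2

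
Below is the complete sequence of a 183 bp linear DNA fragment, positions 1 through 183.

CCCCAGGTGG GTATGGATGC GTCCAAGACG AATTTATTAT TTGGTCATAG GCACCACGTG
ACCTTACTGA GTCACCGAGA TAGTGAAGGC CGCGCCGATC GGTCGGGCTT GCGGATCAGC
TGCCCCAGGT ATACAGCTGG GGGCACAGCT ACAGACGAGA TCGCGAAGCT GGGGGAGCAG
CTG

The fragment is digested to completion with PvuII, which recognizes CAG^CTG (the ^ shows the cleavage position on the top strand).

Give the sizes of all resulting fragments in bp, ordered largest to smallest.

119, 44, 17, 3 bp

PvuII sites (CAGCTG) start at positions 117, 134, 178.
PvuII cuts after base 3 of each site, so after positions 119, 136, 180.
Linear molecule, 3 cuts → 4 fragments:
  1–119 → 119 bp
  120–136 → 17 bp
  137–180 → 44 bp
  181–183 → 3 bp
Sorted largest to smallest: 119, 44, 17, 3 bp.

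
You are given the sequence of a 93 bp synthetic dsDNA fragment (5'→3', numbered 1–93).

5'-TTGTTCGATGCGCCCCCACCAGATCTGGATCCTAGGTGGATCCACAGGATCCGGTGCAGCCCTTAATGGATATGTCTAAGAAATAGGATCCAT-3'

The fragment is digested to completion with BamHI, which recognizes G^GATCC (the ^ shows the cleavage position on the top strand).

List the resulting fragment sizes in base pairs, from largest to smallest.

BamHI sites (GGATCC) start at positions 27, 38, 47, 86.
BamHI cuts after the first base of each site, so after positions 27, 38, 47, 86.
Linear molecule, 4 cuts → 5 fragments:
  1–27 → 27 bp
  28–38 → 11 bp
  39–47 → 9 bp
  48–86 → 39 bp
  87–93 → 7 bp
Sorted largest to smallest: 39, 27, 11, 9, 7 bp.

39, 27, 11, 9, 7 bp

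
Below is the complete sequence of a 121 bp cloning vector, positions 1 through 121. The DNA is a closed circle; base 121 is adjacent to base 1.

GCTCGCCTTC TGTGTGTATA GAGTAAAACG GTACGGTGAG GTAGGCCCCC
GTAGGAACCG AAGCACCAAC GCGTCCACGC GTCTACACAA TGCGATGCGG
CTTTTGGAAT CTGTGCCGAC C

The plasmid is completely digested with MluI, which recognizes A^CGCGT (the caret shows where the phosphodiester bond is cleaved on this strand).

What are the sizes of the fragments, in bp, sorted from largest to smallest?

MluI sites (ACGCGT) start at positions 69, 77.
MluI cuts after the first base of each site, so after positions 69, 77.
Circular molecule, 2 cuts → 2 fragments:
  70–77 → 8 bp
  78–121 then 1–69 → 44 + 69 = 113 bp
Sorted largest to smallest: 113, 8 bp.

113, 8 bp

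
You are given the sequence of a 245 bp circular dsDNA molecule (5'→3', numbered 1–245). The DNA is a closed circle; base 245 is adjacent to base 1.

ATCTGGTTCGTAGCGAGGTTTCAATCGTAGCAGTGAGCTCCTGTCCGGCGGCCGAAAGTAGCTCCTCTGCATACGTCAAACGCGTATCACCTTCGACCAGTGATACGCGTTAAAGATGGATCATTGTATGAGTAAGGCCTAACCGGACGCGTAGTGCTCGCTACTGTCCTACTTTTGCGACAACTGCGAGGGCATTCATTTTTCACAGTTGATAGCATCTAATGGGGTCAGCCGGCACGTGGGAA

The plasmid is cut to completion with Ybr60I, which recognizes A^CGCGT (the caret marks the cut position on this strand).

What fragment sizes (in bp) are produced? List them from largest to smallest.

Ybr60I sites (ACGCGT) start at positions 80, 105, 147.
Ybr60I cuts after the first base of each site, so after positions 80, 105, 147.
Circular molecule, 3 cuts → 3 fragments:
  81–105 → 25 bp
  106–147 → 42 bp
  148–245 then 1–80 → 98 + 80 = 178 bp
Sorted largest to smallest: 178, 42, 25 bp.

178, 42, 25 bp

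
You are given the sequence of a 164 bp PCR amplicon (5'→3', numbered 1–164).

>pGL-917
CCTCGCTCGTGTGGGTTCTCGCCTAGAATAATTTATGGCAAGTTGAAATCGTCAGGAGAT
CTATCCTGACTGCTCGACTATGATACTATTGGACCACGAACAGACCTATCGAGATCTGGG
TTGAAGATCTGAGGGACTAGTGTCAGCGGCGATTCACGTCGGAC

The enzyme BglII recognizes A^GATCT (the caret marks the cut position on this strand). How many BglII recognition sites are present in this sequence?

AGATCT occurs starting at positions 57, 112, 125.
BglII cuts at 3 sites.

3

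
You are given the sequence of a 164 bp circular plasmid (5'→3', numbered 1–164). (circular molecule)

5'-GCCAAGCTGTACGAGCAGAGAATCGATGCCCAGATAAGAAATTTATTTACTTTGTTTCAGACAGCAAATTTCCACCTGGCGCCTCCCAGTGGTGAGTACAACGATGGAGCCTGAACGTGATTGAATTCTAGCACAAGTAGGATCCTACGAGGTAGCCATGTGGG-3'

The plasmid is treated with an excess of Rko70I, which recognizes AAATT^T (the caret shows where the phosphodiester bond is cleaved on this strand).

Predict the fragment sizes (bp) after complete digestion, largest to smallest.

137, 27 bp

Rko70I sites (AAATTT) start at positions 39, 66.
Rko70I cuts after base 5 of each site (before the last base), so after positions 43, 70.
Circular molecule, 2 cuts → 2 fragments:
  44–70 → 27 bp
  71–164 then 1–43 → 94 + 43 = 137 bp
Sorted largest to smallest: 137, 27 bp.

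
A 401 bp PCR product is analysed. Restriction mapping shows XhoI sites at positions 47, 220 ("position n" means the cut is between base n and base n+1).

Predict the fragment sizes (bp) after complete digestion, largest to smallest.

Linear molecule, 2 cuts → 3 fragments:
  47 − 0 = 47 bp
  220 − 47 = 173 bp
  401 − 220 = 181 bp
Sorted largest to smallest: 181, 173, 47 bp.

181, 173, 47 bp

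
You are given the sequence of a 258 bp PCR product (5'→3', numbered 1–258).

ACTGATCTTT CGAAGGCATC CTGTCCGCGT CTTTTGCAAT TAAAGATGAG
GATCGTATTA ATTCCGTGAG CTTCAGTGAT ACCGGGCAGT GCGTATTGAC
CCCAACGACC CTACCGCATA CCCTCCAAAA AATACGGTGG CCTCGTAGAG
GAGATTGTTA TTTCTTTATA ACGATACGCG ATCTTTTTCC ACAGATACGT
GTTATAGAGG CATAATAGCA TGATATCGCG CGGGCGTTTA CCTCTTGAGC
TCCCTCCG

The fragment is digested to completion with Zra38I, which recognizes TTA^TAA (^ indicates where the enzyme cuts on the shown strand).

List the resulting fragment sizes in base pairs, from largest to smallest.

The Zra38I site (TTATAA) starts at position 166.
Zra38I cuts after base 3 of each site, so after position 168.
Linear molecule, 1 cut → 2 fragments:
  1–168 → 168 bp
  169–258 → 90 bp
Sorted largest to smallest: 168, 90 bp.

168, 90 bp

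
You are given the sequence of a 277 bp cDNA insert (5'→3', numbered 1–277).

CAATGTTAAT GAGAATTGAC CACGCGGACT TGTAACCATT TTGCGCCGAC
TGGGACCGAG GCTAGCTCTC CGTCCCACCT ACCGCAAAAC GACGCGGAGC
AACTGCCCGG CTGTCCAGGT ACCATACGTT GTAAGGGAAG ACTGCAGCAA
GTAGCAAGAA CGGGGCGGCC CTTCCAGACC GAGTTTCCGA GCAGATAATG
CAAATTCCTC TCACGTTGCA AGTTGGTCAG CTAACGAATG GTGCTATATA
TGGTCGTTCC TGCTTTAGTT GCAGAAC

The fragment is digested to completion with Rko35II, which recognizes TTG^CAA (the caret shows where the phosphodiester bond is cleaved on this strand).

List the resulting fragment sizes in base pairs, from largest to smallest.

218, 59 bp

The Rko35II site (TTGCAA) starts at position 216.
Rko35II cuts after base 3 of each site, so after position 218.
Linear molecule, 1 cut → 2 fragments:
  1–218 → 218 bp
  219–277 → 59 bp
Sorted largest to smallest: 218, 59 bp.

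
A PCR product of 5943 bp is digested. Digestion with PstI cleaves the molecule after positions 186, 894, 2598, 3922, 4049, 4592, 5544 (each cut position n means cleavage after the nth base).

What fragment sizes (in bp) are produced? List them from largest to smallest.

Linear molecule, 7 cuts → 8 fragments:
  186 − 0 = 186 bp
  894 − 186 = 708 bp
  2598 − 894 = 1704 bp
  3922 − 2598 = 1324 bp
  4049 − 3922 = 127 bp
  4592 − 4049 = 543 bp
  5544 − 4592 = 952 bp
  5943 − 5544 = 399 bp
Sorted largest to smallest: 1704, 1324, 952, 708, 543, 399, 186, 127 bp.

1704, 1324, 952, 708, 543, 399, 186, 127 bp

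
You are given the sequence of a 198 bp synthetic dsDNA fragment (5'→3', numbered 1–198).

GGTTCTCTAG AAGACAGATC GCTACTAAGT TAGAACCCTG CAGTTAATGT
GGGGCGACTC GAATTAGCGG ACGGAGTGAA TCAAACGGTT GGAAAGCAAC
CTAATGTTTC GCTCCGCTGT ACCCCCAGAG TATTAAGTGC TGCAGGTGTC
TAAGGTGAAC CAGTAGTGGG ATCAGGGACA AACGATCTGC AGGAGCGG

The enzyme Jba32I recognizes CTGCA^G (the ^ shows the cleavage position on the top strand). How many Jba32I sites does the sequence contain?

CTGCAG occurs starting at positions 38, 140, 187.
Jba32I cuts at 3 sites.

3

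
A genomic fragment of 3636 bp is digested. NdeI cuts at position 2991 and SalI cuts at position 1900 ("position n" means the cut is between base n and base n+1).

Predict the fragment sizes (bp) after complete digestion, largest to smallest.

1900, 1091, 645 bp

Combined cut positions (sorted): 1900, 2991.
Linear molecule, 2 cuts → 3 fragments:
  1900 − 0 = 1900 bp
  2991 − 1900 = 1091 bp
  3636 − 2991 = 645 bp
Sorted largest to smallest: 1900, 1091, 645 bp.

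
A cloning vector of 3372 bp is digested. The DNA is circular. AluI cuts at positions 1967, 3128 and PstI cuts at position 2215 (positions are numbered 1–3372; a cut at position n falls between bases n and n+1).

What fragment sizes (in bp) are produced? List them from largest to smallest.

2211, 913, 248 bp

Combined cut positions (sorted): 1967, 2215, 3128.
Circular molecule, 3 cuts → 3 fragments:
  2215 − 1967 = 248 bp
  3128 − 2215 = 913 bp
  wrap: 3372 − 3128 + 1967 = 2211 bp
Sorted largest to smallest: 2211, 913, 248 bp.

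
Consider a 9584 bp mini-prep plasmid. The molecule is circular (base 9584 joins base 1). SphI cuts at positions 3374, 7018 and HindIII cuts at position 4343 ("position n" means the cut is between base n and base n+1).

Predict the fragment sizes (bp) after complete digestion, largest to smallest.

Combined cut positions (sorted): 3374, 4343, 7018.
Circular molecule, 3 cuts → 3 fragments:
  4343 − 3374 = 969 bp
  7018 − 4343 = 2675 bp
  wrap: 9584 − 7018 + 3374 = 5940 bp
Sorted largest to smallest: 5940, 2675, 969 bp.

5940, 2675, 969 bp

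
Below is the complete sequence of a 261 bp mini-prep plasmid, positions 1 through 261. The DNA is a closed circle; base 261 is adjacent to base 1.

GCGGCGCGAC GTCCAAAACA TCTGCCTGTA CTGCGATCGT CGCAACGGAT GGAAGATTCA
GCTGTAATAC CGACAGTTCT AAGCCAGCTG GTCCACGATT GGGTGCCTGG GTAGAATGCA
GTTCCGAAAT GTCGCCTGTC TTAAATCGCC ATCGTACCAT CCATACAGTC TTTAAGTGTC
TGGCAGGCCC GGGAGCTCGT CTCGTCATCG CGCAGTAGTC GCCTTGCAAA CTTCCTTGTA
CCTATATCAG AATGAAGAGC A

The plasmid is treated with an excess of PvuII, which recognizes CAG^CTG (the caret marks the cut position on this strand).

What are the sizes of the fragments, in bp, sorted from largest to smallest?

235, 26 bp

PvuII sites (CAGCTG) start at positions 59, 85.
PvuII cuts after base 3 of each site, so after positions 61, 87.
Circular molecule, 2 cuts → 2 fragments:
  62–87 → 26 bp
  88–261 then 1–61 → 174 + 61 = 235 bp
Sorted largest to smallest: 235, 26 bp.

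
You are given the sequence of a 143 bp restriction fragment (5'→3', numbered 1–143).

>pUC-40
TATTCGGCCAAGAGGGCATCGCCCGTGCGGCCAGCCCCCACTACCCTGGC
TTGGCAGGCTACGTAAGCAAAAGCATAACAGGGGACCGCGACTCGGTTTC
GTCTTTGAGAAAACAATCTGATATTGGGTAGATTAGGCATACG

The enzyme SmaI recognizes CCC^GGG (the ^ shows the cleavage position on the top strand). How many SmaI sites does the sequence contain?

No occurrence of CCCGGG is present in the sequence.
SmaI does not cut: 0 sites.

0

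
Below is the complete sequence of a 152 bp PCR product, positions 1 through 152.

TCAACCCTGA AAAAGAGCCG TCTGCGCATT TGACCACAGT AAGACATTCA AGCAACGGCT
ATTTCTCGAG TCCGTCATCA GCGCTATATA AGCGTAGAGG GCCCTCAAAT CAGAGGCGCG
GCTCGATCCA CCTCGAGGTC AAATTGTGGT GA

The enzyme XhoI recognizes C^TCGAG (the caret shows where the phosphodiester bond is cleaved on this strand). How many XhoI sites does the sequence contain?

CTCGAG occurs starting at positions 65, 132.
XhoI cuts at 2 sites.

2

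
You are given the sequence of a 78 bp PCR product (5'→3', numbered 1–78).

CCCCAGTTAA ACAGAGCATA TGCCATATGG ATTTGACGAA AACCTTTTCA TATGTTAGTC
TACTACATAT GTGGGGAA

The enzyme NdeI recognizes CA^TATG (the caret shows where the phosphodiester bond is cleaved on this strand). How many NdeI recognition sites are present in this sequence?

CATATG occurs starting at positions 17, 24, 49, 66.
NdeI cuts at 4 sites.

4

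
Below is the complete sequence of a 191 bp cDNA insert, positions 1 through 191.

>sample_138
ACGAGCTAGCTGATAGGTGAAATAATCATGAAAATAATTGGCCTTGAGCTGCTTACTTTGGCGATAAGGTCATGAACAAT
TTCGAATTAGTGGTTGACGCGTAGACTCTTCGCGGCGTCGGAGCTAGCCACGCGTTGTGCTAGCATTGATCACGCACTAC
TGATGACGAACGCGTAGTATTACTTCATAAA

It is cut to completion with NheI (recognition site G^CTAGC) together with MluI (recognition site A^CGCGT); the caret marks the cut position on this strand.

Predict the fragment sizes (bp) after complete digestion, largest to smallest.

92, 31, 26, 21, 9, 7, 5 bp

NheI sites (GCTAGC) start at positions 5, 123, 139.
NheI cuts after the first base of each site, so after positions 5, 123, 139.
MluI sites (ACGCGT) start at positions 97, 130, 170.
MluI cuts after the first base of each site, so after positions 97, 130, 170.
Combined cut positions: 5, 97, 123, 130, 139, 170.
Linear molecule, 6 cuts → 7 fragments:
  1–5 → 5 bp
  6–97 → 92 bp
  98–123 → 26 bp
  124–130 → 7 bp
  131–139 → 9 bp
  140–170 → 31 bp
  171–191 → 21 bp
Sorted largest to smallest: 92, 31, 26, 21, 9, 7, 5 bp.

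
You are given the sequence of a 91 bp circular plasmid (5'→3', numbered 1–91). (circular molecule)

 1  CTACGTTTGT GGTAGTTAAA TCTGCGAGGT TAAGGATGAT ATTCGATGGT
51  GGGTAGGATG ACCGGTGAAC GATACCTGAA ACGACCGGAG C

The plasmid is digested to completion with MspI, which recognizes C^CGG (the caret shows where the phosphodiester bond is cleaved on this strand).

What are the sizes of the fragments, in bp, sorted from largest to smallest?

MspI sites (CCGG) start at positions 62, 85.
MspI cuts after the first base of each site, so after positions 62, 85.
Circular molecule, 2 cuts → 2 fragments:
  63–85 → 23 bp
  86–91 then 1–62 → 6 + 62 = 68 bp
Sorted largest to smallest: 68, 23 bp.

68, 23 bp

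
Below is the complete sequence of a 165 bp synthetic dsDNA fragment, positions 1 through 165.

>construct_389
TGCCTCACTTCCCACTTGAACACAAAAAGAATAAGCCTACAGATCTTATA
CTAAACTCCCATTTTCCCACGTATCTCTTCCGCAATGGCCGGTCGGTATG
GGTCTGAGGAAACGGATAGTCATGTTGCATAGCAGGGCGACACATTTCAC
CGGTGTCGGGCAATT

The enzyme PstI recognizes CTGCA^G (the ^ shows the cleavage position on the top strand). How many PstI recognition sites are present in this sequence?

0

No occurrence of CTGCAG is present in the sequence.
PstI does not cut: 0 sites.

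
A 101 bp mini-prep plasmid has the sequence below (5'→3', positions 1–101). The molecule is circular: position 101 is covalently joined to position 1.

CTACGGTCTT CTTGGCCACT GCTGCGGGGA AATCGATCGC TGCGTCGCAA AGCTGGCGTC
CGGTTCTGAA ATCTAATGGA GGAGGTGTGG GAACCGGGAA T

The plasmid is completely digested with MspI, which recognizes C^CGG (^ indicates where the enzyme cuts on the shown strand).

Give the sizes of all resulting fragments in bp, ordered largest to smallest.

MspI sites (CCGG) start at positions 60, 94.
MspI cuts after the first base of each site, so after positions 60, 94.
Circular molecule, 2 cuts → 2 fragments:
  61–94 → 34 bp
  95–101 then 1–60 → 7 + 60 = 67 bp
Sorted largest to smallest: 67, 34 bp.

67, 34 bp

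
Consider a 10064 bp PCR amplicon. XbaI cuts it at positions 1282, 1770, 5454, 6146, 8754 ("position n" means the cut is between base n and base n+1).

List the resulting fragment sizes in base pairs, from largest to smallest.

3684, 2608, 1310, 1282, 692, 488 bp

Linear molecule, 5 cuts → 6 fragments:
  1282 − 0 = 1282 bp
  1770 − 1282 = 488 bp
  5454 − 1770 = 3684 bp
  6146 − 5454 = 692 bp
  8754 − 6146 = 2608 bp
  10064 − 8754 = 1310 bp
Sorted largest to smallest: 3684, 2608, 1310, 1282, 692, 488 bp.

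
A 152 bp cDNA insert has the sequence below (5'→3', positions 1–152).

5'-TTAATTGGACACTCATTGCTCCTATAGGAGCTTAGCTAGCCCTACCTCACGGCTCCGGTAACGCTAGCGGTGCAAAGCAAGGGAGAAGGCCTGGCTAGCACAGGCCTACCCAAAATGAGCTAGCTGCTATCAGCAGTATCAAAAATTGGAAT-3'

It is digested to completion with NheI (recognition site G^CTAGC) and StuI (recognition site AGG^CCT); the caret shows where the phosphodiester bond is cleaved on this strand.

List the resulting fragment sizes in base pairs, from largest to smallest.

NheI sites (GCTAGC) start at positions 35, 63, 94, 119.
NheI cuts after the first base of each site, so after positions 35, 63, 94, 119.
StuI sites (AGGCCT) start at positions 87, 102.
StuI cuts after base 3 of each site, so after positions 89, 104.
Combined cut positions: 35, 63, 89, 94, 104, 119.
Linear molecule, 6 cuts → 7 fragments:
  1–35 → 35 bp
  36–63 → 28 bp
  64–89 → 26 bp
  90–94 → 5 bp
  95–104 → 10 bp
  105–119 → 15 bp
  120–152 → 33 bp
Sorted largest to smallest: 35, 33, 28, 26, 15, 10, 5 bp.

35, 33, 28, 26, 15, 10, 5 bp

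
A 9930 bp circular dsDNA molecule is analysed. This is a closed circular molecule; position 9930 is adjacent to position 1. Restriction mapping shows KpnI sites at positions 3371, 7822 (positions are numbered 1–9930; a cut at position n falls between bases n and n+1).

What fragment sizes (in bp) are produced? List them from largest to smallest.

5479, 4451 bp

Circular molecule, 2 cuts → 2 fragments:
  7822 − 3371 = 4451 bp
  wrap: 9930 − 7822 + 3371 = 5479 bp
Sorted largest to smallest: 5479, 4451 bp.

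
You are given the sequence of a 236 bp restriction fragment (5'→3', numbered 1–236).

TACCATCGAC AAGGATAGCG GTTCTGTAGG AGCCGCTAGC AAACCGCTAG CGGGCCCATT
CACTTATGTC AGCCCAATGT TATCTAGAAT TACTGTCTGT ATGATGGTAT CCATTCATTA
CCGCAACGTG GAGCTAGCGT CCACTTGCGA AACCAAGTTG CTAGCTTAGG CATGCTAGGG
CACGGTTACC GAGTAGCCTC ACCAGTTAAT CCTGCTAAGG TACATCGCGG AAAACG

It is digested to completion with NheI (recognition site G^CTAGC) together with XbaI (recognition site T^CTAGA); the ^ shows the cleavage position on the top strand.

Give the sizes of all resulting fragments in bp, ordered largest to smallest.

NheI sites (GCTAGC) start at positions 35, 46, 133, 160.
NheI cuts after the first base of each site, so after positions 35, 46, 133, 160.
The XbaI site (TCTAGA) starts at position 83.
XbaI cuts after the first base of each site, so after position 83.
Combined cut positions: 35, 46, 83, 133, 160.
Linear molecule, 5 cuts → 6 fragments:
  1–35 → 35 bp
  36–46 → 11 bp
  47–83 → 37 bp
  84–133 → 50 bp
  134–160 → 27 bp
  161–236 → 76 bp
Sorted largest to smallest: 76, 50, 37, 35, 27, 11 bp.

76, 50, 37, 35, 27, 11 bp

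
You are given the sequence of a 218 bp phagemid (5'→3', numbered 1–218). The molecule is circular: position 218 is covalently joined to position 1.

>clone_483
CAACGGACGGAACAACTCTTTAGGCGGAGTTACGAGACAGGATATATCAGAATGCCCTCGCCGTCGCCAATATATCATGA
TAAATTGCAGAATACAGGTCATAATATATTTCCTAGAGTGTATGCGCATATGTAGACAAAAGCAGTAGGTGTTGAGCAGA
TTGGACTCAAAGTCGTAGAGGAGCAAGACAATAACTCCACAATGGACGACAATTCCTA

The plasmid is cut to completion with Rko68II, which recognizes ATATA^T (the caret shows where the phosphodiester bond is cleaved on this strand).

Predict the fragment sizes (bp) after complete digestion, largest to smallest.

Rko68II sites (ATATAT) start at positions 42, 70, 104.
Rko68II cuts after base 5 of each site (before the last base), so after positions 46, 74, 108.
Circular molecule, 3 cuts → 3 fragments:
  47–74 → 28 bp
  75–108 → 34 bp
  109–218 then 1–46 → 110 + 46 = 156 bp
Sorted largest to smallest: 156, 34, 28 bp.

156, 34, 28 bp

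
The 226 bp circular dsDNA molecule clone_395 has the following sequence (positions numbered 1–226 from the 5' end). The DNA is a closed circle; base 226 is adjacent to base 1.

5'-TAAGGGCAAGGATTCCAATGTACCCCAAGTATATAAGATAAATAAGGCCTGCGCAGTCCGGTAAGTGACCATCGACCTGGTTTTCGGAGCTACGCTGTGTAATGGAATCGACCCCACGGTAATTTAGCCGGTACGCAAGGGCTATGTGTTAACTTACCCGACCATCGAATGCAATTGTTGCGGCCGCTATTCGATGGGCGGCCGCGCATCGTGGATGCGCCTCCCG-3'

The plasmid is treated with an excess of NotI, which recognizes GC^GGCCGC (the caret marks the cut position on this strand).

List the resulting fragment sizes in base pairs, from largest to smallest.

208, 18 bp

NotI sites (GCGGCCGC) start at positions 180, 198.
NotI cuts after base 2 of each site, so after positions 181, 199.
Circular molecule, 2 cuts → 2 fragments:
  182–199 → 18 bp
  200–226 then 1–181 → 27 + 181 = 208 bp
Sorted largest to smallest: 208, 18 bp.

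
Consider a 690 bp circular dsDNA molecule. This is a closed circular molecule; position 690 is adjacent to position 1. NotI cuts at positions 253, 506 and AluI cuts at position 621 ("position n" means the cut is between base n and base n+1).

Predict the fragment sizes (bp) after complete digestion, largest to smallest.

322, 253, 115 bp

Combined cut positions (sorted): 253, 506, 621.
Circular molecule, 3 cuts → 3 fragments:
  506 − 253 = 253 bp
  621 − 506 = 115 bp
  wrap: 690 − 621 + 253 = 322 bp
Sorted largest to smallest: 322, 253, 115 bp.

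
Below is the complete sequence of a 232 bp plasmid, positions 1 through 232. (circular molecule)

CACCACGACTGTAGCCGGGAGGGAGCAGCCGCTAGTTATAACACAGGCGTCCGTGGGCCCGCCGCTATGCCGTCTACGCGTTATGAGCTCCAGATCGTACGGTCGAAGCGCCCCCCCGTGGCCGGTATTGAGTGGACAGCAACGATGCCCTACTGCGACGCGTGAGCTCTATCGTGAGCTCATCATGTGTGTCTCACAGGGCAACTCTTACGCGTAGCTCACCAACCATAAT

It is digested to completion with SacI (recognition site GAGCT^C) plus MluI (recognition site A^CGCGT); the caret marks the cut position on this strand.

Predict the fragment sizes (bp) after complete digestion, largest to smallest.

SacI sites (GAGCTC) start at positions 85, 164, 176.
SacI cuts after base 5 of each site (before the last base), so after positions 89, 168, 180.
MluI sites (ACGCGT) start at positions 76, 158, 210.
MluI cuts after the first base of each site, so after positions 76, 158, 210.
Combined cut positions: 76, 89, 158, 168, 180, 210.
Circular molecule, 6 cuts → 6 fragments:
  77–89 → 13 bp
  90–158 → 69 bp
  159–168 → 10 bp
  169–180 → 12 bp
  181–210 → 30 bp
  211–232 then 1–76 → 22 + 76 = 98 bp
Sorted largest to smallest: 98, 69, 30, 13, 12, 10 bp.

98, 69, 30, 13, 12, 10 bp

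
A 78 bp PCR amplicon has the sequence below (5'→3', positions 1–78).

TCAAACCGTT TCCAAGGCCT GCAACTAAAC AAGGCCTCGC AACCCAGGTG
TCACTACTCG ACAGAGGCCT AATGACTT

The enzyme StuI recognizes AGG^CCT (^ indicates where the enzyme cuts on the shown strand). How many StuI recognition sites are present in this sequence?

AGGCCT occurs starting at positions 15, 32, 65.
StuI cuts at 3 sites.

3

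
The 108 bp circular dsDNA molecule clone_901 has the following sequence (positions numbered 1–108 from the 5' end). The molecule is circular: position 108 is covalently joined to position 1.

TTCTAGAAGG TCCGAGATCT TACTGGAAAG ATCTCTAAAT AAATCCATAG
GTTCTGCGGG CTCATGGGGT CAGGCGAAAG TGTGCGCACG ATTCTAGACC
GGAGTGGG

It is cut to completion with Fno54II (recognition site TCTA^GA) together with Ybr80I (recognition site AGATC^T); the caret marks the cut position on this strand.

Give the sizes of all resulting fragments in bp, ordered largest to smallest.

63, 17, 14, 14 bp

Fno54II sites (TCTAGA) start at positions 2, 93.
Fno54II cuts after base 4 of each site, so after positions 5, 96.
Ybr80I sites (AGATCT) start at positions 15, 29.
Ybr80I cuts after base 5 of each site (before the last base), so after positions 19, 33.
Combined cut positions: 5, 19, 33, 96.
Circular molecule, 4 cuts → 4 fragments:
  6–19 → 14 bp
  20–33 → 14 bp
  34–96 → 63 bp
  97–108 then 1–5 → 12 + 5 = 17 bp
Sorted largest to smallest: 63, 17, 14, 14 bp.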